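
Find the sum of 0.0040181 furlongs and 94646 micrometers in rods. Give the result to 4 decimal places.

0.0040181 furlong = 0.160724 rod and 94646 μm = 0.0188193 rod.
0.160724 + 0.0188193 ≈ 0.1795 rod.

0.1795 rod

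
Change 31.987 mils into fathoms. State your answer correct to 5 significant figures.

1 mil = 1.38889 × 10^-5 fathom.
Then 31.987 × 1.38889 × 10^-5 ≈ 0.00044426 fathom.

0.00044426 fathom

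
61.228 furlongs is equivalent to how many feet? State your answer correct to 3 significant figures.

40400 ft

1 furlong = 660.000 ft.
Thus 61.228 × 660.000 ≈ 40400 ft.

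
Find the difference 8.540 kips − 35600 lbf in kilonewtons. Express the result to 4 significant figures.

-120.4 kN

8.540 kip = 37.9878 kN and 35600 lbf = 158.357 kN.
37.9878 − 158.357 ≈ -120.4 kN.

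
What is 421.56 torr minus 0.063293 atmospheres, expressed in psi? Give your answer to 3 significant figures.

421.56 torr = 8.15161 psi and 0.063293 atm = 0.930151 psi.
8.15161 − 0.930151 ≈ 7.22 psi.

7.22 pounds per square inch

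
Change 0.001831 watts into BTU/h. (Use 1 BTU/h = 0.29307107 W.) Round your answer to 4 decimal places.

0.0062 BTU/h

1 watt = 3.41214 BTU per hour.
So 0.001831 × 3.41214 ≈ 0.0062 BTU/h.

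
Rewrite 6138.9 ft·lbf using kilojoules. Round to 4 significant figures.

1 ft·lbf = 0.00135582 kJ.
6138.9 × 0.00135582 ≈ 8.323 kJ.

8.323 kJ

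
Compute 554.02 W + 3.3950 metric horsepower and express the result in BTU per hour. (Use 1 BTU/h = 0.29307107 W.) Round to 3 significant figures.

10400 BTU/h

554.02 W = 1890.39 BTU/h and 3.3950 PS = 8520.18 BTU/h.
1890.39 + 8520.18 ≈ 10400 BTU/h.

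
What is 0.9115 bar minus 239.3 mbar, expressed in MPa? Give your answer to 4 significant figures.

0.06722 MPa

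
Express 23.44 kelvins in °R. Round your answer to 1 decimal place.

42.2 °R

°R = K × 9/5.
Applying the formula gives 42.2 °R.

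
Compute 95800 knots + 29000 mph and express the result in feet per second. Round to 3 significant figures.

204000 ft/s

95800 kn = 161692 ft/s and 29000 mph = 42533.3 ft/s.
161692 + 42533.3 ≈ 204000 ft/s.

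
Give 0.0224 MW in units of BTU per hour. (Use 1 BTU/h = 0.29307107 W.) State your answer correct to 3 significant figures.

76400 BTU/h

1 megawatt = 3.41214 × 10^6 BTU per hour.
So 0.0224 × 3.41214 × 10^6 ≈ 76400 BTU/h.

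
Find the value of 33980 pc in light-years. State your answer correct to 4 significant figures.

1 pc = 3.26156 ly.
Thus 33980 × 3.26156 ≈ 110800 ly.

110800 ly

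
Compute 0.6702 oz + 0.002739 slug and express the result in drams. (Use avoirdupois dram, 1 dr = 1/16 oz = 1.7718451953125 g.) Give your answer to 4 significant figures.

0.6702 oz = 10.7232 dr and 0.002739 slug = 22.5599 dr.
10.7232 + 22.5599 ≈ 33.28 dr.

33.28 drams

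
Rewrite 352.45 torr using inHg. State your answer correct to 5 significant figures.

1 torr = 0.0393701 inHg.
Thus 352.45 × 0.0393701 ≈ 13.876 inHg.

13.876 inHg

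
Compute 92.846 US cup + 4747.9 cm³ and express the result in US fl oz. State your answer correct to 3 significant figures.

903 US fl oz

92.846 US cup = 742.768 US fl oz and 4747.9 cm³ = 160.546 US fl oz.
742.768 + 160.546 ≈ 903 US fl oz.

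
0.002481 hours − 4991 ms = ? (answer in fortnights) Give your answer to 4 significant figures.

0.002481 h = 7.38393 × 10^-6 fortnight and 4991 ms = 4.12616 × 10^-6 fortnight.
7.38393 × 10^-6 − 4.12616 × 10^-6 ≈ 3.258 × 10^-6 fortnight.

3.258 × 10^-6 fortnights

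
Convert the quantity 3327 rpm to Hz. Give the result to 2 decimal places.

55.45 hertz

1 revolution per minute = 0.0166667 Hz.
Thus 3327 × 0.0166667 ≈ 55.45 Hz.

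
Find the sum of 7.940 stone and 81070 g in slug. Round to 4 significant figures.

9.010 slugs

7.940 st = 3.45496 slug and 81070 g = 5.55506 slug.
3.45496 + 5.55506 ≈ 9.010 slug.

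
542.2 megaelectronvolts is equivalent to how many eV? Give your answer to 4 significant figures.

5.422e+8 electronvolts

1 MeV = 1.00000e+6 electronvolts.
Then 542.2 × 1.00000e+6 ≈ 5.422e+8 eV.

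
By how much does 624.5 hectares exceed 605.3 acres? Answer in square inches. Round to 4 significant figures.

5.883e+9 in²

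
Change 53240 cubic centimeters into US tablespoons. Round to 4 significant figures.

3601 US tablespoons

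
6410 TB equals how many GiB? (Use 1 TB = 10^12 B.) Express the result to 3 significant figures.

1 terabyte = 931.323 GiB.
Then 6410 × 931.323 ≈ 5.97 × 10^6 GiB.

5.97 × 10^6 GiB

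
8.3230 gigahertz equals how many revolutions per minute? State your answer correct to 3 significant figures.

4.99e+11 rpm

1 GHz = 6.00000e+10 revolutions per minute.
Then 8.3230 × 6.00000e+10 ≈ 4.99e+11 rpm.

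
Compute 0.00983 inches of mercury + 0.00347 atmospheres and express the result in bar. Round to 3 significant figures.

0.00983 inHg = 0.000332882 bar and 0.00347 atm = 0.00351598 bar.
0.000332882 + 0.00351598 ≈ 0.00385 bar.

0.00385 bar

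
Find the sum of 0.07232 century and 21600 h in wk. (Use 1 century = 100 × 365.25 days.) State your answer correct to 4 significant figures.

505.9 wk

0.07232 century = 377.355 wk and 21600 h = 128.571 wk.
377.355 + 128.571 ≈ 505.9 wk.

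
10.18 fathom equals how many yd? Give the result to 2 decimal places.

20.36 yards

1 fathom = 2.00000 yards.
So 10.18 × 2.00000 ≈ 20.36 yd.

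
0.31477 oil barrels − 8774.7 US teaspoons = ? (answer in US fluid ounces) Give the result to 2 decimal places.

229.75 US fl oz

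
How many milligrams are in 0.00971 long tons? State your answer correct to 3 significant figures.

1 long ton = 1.01605e+9 milligrams.
Then 0.00971 × 1.01605e+9 ≈ 9.87e+6 mg.

9.87e+6 milligrams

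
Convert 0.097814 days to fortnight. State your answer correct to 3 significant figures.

1 d = 0.0714286 fortnights.
Thus 0.097814 × 0.0714286 ≈ 0.00699 fortnight.

0.00699 fortnight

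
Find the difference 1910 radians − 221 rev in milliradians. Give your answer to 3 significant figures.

521000 mrad

1910 rad = 1.91000e+6 mrad and 221 rev = 1.38858e+6 mrad.
1.91000e+6 − 1.38858e+6 ≈ 521000 mrad.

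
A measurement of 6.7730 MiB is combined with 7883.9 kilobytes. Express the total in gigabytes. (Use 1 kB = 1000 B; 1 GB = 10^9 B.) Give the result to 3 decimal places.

6.7730 MiB = 0.00710201 GB and 7883.9 kB = 0.00788390 GB.
0.00710201 + 0.00788390 ≈ 0.015 GB.

0.015 GB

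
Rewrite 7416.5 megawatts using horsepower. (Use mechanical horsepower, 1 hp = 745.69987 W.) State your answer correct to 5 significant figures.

9.9457 × 10^6 horsepower

1 megawatt = 1341.02 horsepower.
Thus 7416.5 × 1341.02 ≈ 9.9457 × 10^6 hp.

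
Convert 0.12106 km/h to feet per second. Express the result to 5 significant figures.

0.11033 feet per second

1 km/h = 0.911344 ft/s.
Then 0.12106 × 0.911344 ≈ 0.11033 ft/s.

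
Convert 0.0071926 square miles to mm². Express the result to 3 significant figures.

1 mi² = 2.58999e+12 mm².
So 0.0071926 × 2.58999e+12 ≈ 1.86e+10 mm².

1.86e+10 square millimeters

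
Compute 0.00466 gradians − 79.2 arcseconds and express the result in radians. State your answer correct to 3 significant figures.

-0.000311 rad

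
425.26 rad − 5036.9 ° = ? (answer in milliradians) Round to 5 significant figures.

337350 mrad

425.26 rad = 425260 mrad and 5036.9 ° = 87910.5 mrad.
425260 − 87910.5 ≈ 337350 mrad.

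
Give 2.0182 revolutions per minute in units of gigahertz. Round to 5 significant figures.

1 rpm = 1.66667 × 10^-11 gigahertz.
So 2.0182 × 1.66667 × 10^-11 ≈ 3.3637 × 10^-11 GHz.

3.3637 × 10^-11 gigahertz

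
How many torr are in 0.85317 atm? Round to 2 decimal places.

648.41 torr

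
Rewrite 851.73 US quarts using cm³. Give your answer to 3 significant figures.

806000 cm³

1 US qt = 946.353 cubic centimeters.
Then 851.73 × 946.353 ≈ 806000 cm³.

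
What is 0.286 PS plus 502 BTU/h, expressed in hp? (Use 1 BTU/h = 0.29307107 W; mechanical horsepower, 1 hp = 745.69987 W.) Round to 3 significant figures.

0.286 PS = 0.282088 hp and 502 BTU/h = 0.197293 hp.
0.282088 + 0.197293 ≈ 0.479 hp.

0.479 horsepower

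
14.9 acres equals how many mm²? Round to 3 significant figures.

6.03 × 10^10 mm²

1 acre = 4.04686 × 10^9 mm².
Thus 14.9 × 4.04686 × 10^9 ≈ 6.03 × 10^10 mm².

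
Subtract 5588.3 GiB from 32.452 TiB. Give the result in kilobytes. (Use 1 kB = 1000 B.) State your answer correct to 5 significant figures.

2.9681e+10 kB

32.452 TiB = 3.56814e+10 kB and 5588.3 GiB = 6.00039e+9 kB.
3.56814e+10 − 6.00039e+9 ≈ 2.9681e+10 kB.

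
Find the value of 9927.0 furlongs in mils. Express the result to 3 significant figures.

7.86e+10 mil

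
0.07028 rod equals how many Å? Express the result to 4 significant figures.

3.535e+9 Å

1 rod = 5.02920e+10 Å.
0.07028 × 5.02920e+10 ≈ 3.535e+9 Å.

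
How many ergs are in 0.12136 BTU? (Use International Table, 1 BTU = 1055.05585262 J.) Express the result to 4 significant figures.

1.280 × 10^9 ergs

1 BTU = 1.05506 × 10^10 erg.
So 0.12136 × 1.05506 × 10^10 ≈ 1.280 × 10^9 erg.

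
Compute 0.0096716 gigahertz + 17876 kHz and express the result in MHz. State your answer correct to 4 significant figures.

27.55 MHz

0.0096716 GHz = 9.67160 MHz and 17876 kHz = 17.8760 MHz.
9.67160 + 17.8760 ≈ 27.55 MHz.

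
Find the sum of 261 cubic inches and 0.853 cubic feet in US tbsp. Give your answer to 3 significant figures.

261 in³ = 289.247 US tbsp and 0.853 ft³ = 1633.51 US tbsp.
289.247 + 1633.51 ≈ 1920 US tbsp.

1920 US tbsp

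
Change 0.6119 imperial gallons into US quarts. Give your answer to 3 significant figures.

1 imperial gallon = 4.80380 US qt.
So 0.6119 × 4.80380 ≈ 2.94 US qt.

2.94 US quarts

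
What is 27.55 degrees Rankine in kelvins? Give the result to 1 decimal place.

°R = K × 9/5.
Applying the formula gives 15.3 K.

15.3 K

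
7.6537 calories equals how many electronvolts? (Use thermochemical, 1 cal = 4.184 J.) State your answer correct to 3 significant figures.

2.00e+20 eV

1 cal = 2.61145e+19 eV.
Then 7.6537 × 2.61145e+19 ≈ 2.00e+20 eV.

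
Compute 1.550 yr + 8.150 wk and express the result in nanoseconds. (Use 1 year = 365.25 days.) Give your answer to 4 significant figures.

5.384 × 10^16 ns

1.550 yr = 4.89143 × 10^16 ns and 8.150 wk = 4.92912 × 10^15 ns.
4.89143 × 10^16 + 4.92912 × 10^15 ≈ 5.384 × 10^16 ns.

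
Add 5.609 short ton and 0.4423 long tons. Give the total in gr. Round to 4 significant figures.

5.609 short ton = 7.85260 × 10^7 gr and 0.4423 long ton = 6.93526 × 10^6 gr.
7.85260 × 10^7 + 6.93526 × 10^6 ≈ 8.546 × 10^7 gr.

8.546 × 10^7 gr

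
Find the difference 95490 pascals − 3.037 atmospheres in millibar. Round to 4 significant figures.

95490 Pa = 954.900 mbar and 3.037 atm = 3077.24 mbar.
954.900 − 3077.24 ≈ -2122 mbar.

-2122 mbar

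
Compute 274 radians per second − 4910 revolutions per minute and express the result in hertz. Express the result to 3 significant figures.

-38.2 hertz

274 rad/s = 43.6085 Hz and 4910 rpm = 81.8333 Hz.
43.6085 − 81.8333 ≈ -38.2 Hz.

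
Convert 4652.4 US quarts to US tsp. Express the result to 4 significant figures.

893300 US teaspoons

1 US quart = 192.000 US teaspoons.
Thus 4652.4 × 192.000 ≈ 893300 US tsp.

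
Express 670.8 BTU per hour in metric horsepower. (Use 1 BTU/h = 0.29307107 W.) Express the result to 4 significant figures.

1 BTU/h = 0.000398466 PS.
So 670.8 × 0.000398466 ≈ 0.2673 PS.

0.2673 PS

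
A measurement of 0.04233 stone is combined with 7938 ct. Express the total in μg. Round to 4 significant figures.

1.856e+9 μg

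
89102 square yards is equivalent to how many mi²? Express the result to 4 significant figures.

1 yd² = 3.22831 × 10^-7 mi².
So 89102 × 3.22831 × 10^-7 ≈ 0.02876 mi².

0.02876 square miles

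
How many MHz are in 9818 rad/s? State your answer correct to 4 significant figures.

0.001563 MHz

1 radian per second = 1.59155e-7 MHz.
So 9818 × 1.59155e-7 ≈ 0.001563 MHz.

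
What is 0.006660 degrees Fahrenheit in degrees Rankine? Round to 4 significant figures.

459.7 degrees Rankine

°R = °F + 459.67.
Applying the formula gives 459.7 °R.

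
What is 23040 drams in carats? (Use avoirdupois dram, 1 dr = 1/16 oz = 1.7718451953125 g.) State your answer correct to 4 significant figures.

1 dram = 8.85923 ct.
Then 23040 × 8.85923 ≈ 204100 ct.

204100 ct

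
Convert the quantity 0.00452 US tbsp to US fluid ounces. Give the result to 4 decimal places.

1 US tbsp = 0.500000 US fluid ounces.
0.00452 × 0.500000 ≈ 0.0023 US fl oz.

0.0023 US fl oz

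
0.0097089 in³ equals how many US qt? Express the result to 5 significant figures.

1 in³ = 0.0173160 US quarts.
So 0.0097089 × 0.0173160 ≈ 0.00016812 US qt.

0.00016812 US qt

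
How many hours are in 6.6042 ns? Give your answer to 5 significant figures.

1 ns = 2.77778 × 10^-13 h.
Then 6.6042 × 2.77778 × 10^-13 ≈ 1.8345 × 10^-12 h.

1.8345 × 10^-12 h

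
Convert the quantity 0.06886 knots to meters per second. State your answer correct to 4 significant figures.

0.03542 m/s

1 kn = 0.514444 meters per second.
So 0.06886 × 0.514444 ≈ 0.03542 m/s.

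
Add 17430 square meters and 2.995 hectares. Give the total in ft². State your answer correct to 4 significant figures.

17430 m² = 187615 ft² and 2.995 ha = 322379 ft².
187615 + 322379 ≈ 510000 ft².

510000 ft²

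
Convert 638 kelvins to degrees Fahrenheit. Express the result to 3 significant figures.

K = (°F + 459.67) × 5/9.
Applying the formula gives 689 °F.

689 °F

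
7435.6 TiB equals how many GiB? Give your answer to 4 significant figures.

7.614e+6 gibibytes

1 TiB = 1024.00 GiB.
Thus 7435.6 × 1024.00 ≈ 7.614e+6 GiB.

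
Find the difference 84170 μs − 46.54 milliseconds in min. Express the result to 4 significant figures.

0.0006272 minutes

84170 μs = 0.00140283 min and 46.54 ms = 0.000775667 min.
0.00140283 − 0.000775667 ≈ 0.0006272 min.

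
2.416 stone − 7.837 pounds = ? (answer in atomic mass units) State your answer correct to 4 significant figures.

2.416 st = 9.23935 × 10^27 u and 7.837 lb = 2.14075 × 10^27 u.
9.23935 × 10^27 − 2.14075 × 10^27 ≈ 7.099 × 10^27 u.

7.099 × 10^27 u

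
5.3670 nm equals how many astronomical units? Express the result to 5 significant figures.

3.5876 × 10^-20 astronomical units

1 nanometer = 6.68459 × 10^-21 au.
Then 5.3670 × 6.68459 × 10^-21 ≈ 3.5876 × 10^-20 au.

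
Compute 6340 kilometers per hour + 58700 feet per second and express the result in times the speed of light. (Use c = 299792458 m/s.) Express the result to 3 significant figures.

6.56 × 10^-5 times the speed of light

6340 km/h = 5.87443 × 10^-6 c and 58700 ft/s = 5.96805 × 10^-5 c.
5.87443 × 10^-6 + 5.96805 × 10^-5 ≈ 6.56 × 10^-5 c.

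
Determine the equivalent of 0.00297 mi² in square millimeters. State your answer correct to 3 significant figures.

7.69e+9 mm²

1 mi² = 2.58999e+12 square millimeters.
0.00297 × 2.58999e+12 ≈ 7.69e+9 mm².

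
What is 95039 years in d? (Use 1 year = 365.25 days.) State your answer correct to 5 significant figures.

3.4713e+7 days

1 yr = 365.250 days.
Thus 95039 × 365.250 ≈ 3.4713e+7 d.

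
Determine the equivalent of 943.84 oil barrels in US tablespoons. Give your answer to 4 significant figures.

1.015e+7 US tablespoons

1 bbl = 10752.0 US tablespoons.
943.84 × 10752.0 ≈ 1.015e+7 US tbsp.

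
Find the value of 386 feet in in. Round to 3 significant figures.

1 ft = 12.0000 in.
So 386 × 12.0000 ≈ 4630 in.

4630 in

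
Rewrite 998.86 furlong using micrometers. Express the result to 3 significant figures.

2.01e+11 μm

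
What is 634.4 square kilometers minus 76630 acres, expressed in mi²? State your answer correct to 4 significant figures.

125.2 square miles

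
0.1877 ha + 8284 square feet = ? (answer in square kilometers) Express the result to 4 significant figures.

0.002647 square kilometers

0.1877 ha = 0.00187700 km² and 8284 ft² = 0.000769609 km².
0.00187700 + 0.000769609 ≈ 0.002647 km².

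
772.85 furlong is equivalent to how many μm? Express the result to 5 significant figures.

1 furlong = 2.01168 × 10^8 micrometers.
Thus 772.85 × 2.01168 × 10^8 ≈ 1.5547 × 10^11 μm.

1.5547 × 10^11 micrometers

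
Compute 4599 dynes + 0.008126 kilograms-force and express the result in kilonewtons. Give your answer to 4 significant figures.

0.0001257 kN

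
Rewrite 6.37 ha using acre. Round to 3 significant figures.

1 hectare = 2.47105 acre.
Then 6.37 × 2.47105 ≈ 15.7 acre.

15.7 acres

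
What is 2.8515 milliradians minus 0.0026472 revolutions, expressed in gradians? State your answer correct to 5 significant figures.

-0.87735 grad

2.8515 mrad = 0.181532 grad and 0.0026472 rev = 1.05888 grad.
0.181532 − 1.05888 ≈ -0.87735 grad.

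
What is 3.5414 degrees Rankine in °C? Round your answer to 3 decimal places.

-271.183 degrees Celsius

°R = (°C + 273.15) × 9/5.
Applying the formula gives -271.183 °C.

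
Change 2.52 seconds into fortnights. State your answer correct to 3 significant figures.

1 second = 8.26720e-7 fortnights.
Thus 2.52 × 8.26720e-7 ≈ 2.08e-6 fortnight.

2.08e-6 fortnight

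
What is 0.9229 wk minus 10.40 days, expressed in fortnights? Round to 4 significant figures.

-0.2814 fortnight

0.9229 wk = 0.461450 fortnight and 10.40 d = 0.742857 fortnight.
0.461450 − 0.742857 ≈ -0.2814 fortnight.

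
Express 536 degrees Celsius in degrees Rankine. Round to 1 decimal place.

1456.5 degrees Rankine

°R = (°C + 273.15) × 9/5.
Applying the formula gives 1456.5 °R.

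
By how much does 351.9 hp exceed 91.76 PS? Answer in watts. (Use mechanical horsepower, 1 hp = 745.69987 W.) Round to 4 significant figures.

351.9 hp = 262412 W and 91.76 PS = 67489.4 W.
262412 − 67489.4 ≈ 194900 W.

194900 watts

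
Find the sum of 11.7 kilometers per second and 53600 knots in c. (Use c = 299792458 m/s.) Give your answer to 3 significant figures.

0.000131 times the speed of light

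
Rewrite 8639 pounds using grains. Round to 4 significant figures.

6.047 × 10^7 gr

1 lb = 7000.00 gr.
8639 × 7000.00 ≈ 6.047 × 10^7 gr.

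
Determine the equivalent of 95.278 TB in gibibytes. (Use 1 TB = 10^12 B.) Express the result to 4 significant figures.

88730 GiB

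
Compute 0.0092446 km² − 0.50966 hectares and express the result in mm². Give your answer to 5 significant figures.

4.1480 × 10^9 mm²

0.0092446 km² = 9.24460 × 10^9 mm² and 0.50966 ha = 5.09660 × 10^9 mm².
9.24460 × 10^9 − 5.09660 × 10^9 ≈ 4.1480 × 10^9 mm².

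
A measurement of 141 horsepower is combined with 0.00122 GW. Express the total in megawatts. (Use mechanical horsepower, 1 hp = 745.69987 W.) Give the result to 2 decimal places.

1.33 MW

141 hp = 0.105144 MW and 0.00122 GW = 1.22000 MW.
0.105144 + 1.22000 ≈ 1.33 MW.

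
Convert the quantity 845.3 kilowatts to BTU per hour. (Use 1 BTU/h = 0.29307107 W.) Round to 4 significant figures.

2.884e+6 BTU per hour

1 kilowatt = 3412.14 BTU per hour.
Then 845.3 × 3412.14 ≈ 2.884e+6 BTU/h.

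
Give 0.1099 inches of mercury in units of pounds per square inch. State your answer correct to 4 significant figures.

1 inch of mercury = 0.491154 psi.
So 0.1099 × 0.491154 ≈ 0.05398 psi.

0.05398 psi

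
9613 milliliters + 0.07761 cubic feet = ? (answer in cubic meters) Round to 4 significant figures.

9613 mL = 0.00961300 m³ and 0.07761 ft³ = 0.00219767 m³.
0.00961300 + 0.00219767 ≈ 0.01181 m³.

0.01181 cubic meters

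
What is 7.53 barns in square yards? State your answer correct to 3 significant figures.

1 barn = 1.19599 × 10^-28 square yards.
Then 7.53 × 1.19599 × 10^-28 ≈ 9.01 × 10^-28 yd².

9.01 × 10^-28 yd²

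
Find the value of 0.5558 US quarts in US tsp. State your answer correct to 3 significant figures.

1 US quart = 192.000 US tsp.
So 0.5558 × 192.000 ≈ 107 US tsp.

107 US tsp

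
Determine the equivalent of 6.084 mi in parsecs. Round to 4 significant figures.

3.173 × 10^-13 pc

1 mi = 5.21553 × 10^-14 parsecs.
Thus 6.084 × 5.21553 × 10^-14 ≈ 3.173 × 10^-13 pc.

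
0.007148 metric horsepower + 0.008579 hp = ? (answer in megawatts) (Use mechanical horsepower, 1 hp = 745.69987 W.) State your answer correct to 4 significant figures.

1.165e-5 megawatts

0.007148 PS = 5.25735e-6 MW and 0.008579 hp = 6.39736e-6 MW.
5.25735e-6 + 6.39736e-6 ≈ 1.165e-5 MW.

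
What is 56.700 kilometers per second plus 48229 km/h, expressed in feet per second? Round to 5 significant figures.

229980 feet per second

56.700 km/s = 186024 ft/s and 48229 km/h = 43953.2 ft/s.
186024 + 43953.2 ≈ 229980 ft/s.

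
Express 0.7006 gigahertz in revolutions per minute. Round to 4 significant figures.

4.204e+10 rpm

1 gigahertz = 6.00000e+10 rpm.
So 0.7006 × 6.00000e+10 ≈ 4.204e+10 rpm.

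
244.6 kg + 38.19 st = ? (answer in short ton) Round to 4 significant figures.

0.5370 short tons

244.6 kg = 0.269625 short ton and 38.19 st = 0.267330 short ton.
0.269625 + 0.267330 ≈ 0.5370 short ton.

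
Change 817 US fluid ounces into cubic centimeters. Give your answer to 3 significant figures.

24200 cm³

1 US fl oz = 29.5735 cubic centimeters.
So 817 × 29.5735 ≈ 24200 cm³.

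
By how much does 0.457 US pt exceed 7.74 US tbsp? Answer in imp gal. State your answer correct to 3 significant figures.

0.0224 imp gal

0.457 US pt = 0.0475665 imp gal and 7.74 US tbsp = 0.0251754 imp gal.
0.0475665 − 0.0251754 ≈ 0.0224 imp gal.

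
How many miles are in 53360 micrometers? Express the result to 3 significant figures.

1 μm = 6.21371e-10 mi.
Thus 53360 × 6.21371e-10 ≈ 3.32e-5 mi.

3.32e-5 miles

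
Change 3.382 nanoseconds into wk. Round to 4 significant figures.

5.592e-15 weeks

1 ns = 1.65344e-15 wk.
3.382 × 1.65344e-15 ≈ 5.592e-15 wk.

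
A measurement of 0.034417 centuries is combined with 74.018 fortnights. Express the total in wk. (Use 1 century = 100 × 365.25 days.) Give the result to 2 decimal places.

0.034417 century = 179.583 wk and 74.018 fortnight = 148.036 wk.
179.583 + 148.036 ≈ 327.62 wk.

327.62 wk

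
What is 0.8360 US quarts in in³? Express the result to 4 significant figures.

48.28 in³

1 US quart = 57.7500 in³.
Then 0.8360 × 57.7500 ≈ 48.28 in³.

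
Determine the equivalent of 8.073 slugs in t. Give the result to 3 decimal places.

0.118 t

1 slug = 0.0145939 t.
Then 8.073 × 0.0145939 ≈ 0.118 t.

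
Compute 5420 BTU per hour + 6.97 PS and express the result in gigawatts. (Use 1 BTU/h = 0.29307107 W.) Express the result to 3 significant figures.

6.71 × 10^-6 GW

5420 BTU/h = 1.58845 × 10^-6 GW and 6.97 PS = 5.12643 × 10^-6 GW.
1.58845 × 10^-6 + 5.12643 × 10^-6 ≈ 6.71 × 10^-6 GW.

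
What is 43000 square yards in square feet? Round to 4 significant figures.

387000 ft²

1 square yard = 9.00000 square feet.
Thus 43000 × 9.00000 ≈ 387000 ft².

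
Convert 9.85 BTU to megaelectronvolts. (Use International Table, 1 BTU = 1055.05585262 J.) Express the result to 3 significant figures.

1 BTU = 6.58514e+15 MeV.
So 9.85 × 6.58514e+15 ≈ 6.49e+16 MeV.

6.49e+16 megaelectronvolts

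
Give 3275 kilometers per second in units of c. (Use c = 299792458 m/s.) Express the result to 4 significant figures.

0.01092 c

1 kilometer per second = 3.33564 × 10^-6 c.
So 3275 × 3.33564 × 10^-6 ≈ 0.01092 c.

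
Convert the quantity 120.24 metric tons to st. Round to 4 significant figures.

1 metric ton = 157.473 stone.
120.24 × 157.473 ≈ 18930 st.

18930 st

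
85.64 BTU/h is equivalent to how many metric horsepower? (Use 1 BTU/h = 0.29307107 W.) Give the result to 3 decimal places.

0.034 PS

1 BTU/h = 0.000398466 metric horsepower.
So 85.64 × 0.000398466 ≈ 0.034 PS.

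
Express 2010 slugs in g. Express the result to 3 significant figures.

2.93 × 10^7 g

1 slug = 14593.9 grams.
Then 2010 × 14593.9 ≈ 2.93 × 10^7 g.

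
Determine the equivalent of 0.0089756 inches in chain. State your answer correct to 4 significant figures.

1 inch = 0.00126263 chain.
Then 0.0089756 × 0.00126263 ≈ 1.133e-5 chain.

1.133e-5 chain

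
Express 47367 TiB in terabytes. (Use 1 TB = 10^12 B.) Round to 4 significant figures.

1 tebibyte = 1.09951 TB.
47367 × 1.09951 ≈ 52080 TB.

52080 TB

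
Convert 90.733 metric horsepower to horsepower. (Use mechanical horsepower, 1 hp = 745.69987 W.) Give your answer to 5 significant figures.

89.492 horsepower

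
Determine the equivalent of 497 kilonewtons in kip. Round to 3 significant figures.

1 kN = 0.224809 kips.
497 × 0.224809 ≈ 112 kip.

112 kip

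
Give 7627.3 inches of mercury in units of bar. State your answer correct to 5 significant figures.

258.29 bar

1 inHg = 0.0338639 bar.
7627.3 × 0.0338639 ≈ 258.29 bar.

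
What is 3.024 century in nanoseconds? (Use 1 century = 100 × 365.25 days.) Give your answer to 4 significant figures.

9.543e+18 nanoseconds

1 century = 3.15576e+18 nanoseconds.
So 3.024 × 3.15576e+18 ≈ 9.543e+18 ns.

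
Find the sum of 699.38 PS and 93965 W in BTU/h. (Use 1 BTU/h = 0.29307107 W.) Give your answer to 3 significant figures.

2.08 × 10^6 BTU per hour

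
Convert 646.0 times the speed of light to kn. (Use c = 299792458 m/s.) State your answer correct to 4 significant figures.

1 c = 5.82750 × 10^8 kn.
646.0 × 5.82750 × 10^8 ≈ 3.765 × 10^11 kn.

3.765 × 10^11 knots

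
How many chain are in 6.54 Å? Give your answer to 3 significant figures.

1 Å = 4.97097e-12 chain.
Then 6.54 × 4.97097e-12 ≈ 3.25e-11 chain.

3.25e-11 chains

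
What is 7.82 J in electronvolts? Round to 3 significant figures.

1 J = 6.24151e+18 eV.
7.82 × 6.24151e+18 ≈ 4.88e+19 eV.

4.88e+19 electronvolts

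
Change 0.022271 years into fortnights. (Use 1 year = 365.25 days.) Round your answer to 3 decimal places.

1 yr = 26.0893 fortnight.
0.022271 × 26.0893 ≈ 0.581 fortnight.

0.581 fortnight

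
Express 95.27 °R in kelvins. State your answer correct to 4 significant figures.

52.93 K

°R = K × 9/5.
Applying the formula gives 52.93 K.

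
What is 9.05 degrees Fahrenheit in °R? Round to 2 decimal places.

468.72 °R

°R = °F + 459.67.
Applying the formula gives 468.72 °R.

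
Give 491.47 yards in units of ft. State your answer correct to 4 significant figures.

1474 feet

1 yard = 3.00000 ft.
So 491.47 × 3.00000 ≈ 1474 ft.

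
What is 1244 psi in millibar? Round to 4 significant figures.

85770 millibar

1 psi = 68.9476 millibar.
So 1244 × 68.9476 ≈ 85770 mbar.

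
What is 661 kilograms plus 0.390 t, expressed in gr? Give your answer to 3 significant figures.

661 kg = 1.02008e+7 gr and 0.390 t = 6.01862e+6 gr.
1.02008e+7 + 6.01862e+6 ≈ 1.62e+7 gr.

1.62e+7 gr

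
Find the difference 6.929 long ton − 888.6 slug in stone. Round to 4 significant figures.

6.929 long ton = 1108.64 st and 888.6 slug = 2042.13 st.
1108.64 − 2042.13 ≈ -933.5 st.

-933.5 st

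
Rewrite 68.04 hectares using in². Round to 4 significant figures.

1.055 × 10^9 square inches

1 hectare = 1.55000 × 10^7 in².
Thus 68.04 × 1.55000 × 10^7 ≈ 1.055 × 10^9 in².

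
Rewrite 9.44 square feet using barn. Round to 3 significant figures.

8.77 × 10^27 barn

1 ft² = 9.29030 × 10^26 barns.
So 9.44 × 9.29030 × 10^26 ≈ 8.77 × 10^27 barn.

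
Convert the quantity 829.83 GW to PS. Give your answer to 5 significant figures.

1.1283 × 10^9 metric horsepower

1 GW = 1.35962 × 10^6 PS.
So 829.83 × 1.35962 × 10^6 ≈ 1.1283 × 10^9 PS.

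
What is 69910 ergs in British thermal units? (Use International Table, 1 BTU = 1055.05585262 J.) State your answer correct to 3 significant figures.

6.63e-6 British thermal units

1 erg = 9.47817e-11 BTU.
Then 69910 × 9.47817e-11 ≈ 6.63e-6 BTU.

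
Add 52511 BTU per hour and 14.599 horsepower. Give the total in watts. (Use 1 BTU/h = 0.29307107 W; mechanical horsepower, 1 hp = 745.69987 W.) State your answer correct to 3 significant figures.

52511 BTU/h = 15389.5 W and 14.599 hp = 10886.5 W.
15389.5 + 10886.5 ≈ 26300 W.

26300 watts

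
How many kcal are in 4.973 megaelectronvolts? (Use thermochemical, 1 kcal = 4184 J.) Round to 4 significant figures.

1.904e-16 kcal

1 MeV = 3.82929e-17 kcal.
So 4.973 × 3.82929e-17 ≈ 1.904e-16 kcal.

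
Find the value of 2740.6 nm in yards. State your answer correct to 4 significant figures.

2.997 × 10^-6 yd

1 nanometer = 1.09361 × 10^-9 yd.
Then 2740.6 × 1.09361 × 10^-9 ≈ 2.997 × 10^-6 yd.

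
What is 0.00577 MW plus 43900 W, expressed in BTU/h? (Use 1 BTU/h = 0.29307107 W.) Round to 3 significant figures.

0.00577 MW = 19688.1 BTU/h and 43900 W = 149793 BTU/h.
19688.1 + 149793 ≈ 169000 BTU/h.

169000 BTU/h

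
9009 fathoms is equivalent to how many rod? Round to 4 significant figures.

3276 rod

1 fathom = 0.363636 rods.
So 9009 × 0.363636 ≈ 3276 rod.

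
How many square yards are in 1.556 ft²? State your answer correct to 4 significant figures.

0.1729 yd²

1 ft² = 0.111111 square yards.
So 1.556 × 0.111111 ≈ 0.1729 yd².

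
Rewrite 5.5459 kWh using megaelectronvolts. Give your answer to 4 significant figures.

1.246e+20 MeV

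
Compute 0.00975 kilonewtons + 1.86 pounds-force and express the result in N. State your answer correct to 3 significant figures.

18.0 N

0.00975 kN = 9.75000 N and 1.86 lbf = 8.27369 N.
9.75000 + 8.27369 ≈ 18.0 N.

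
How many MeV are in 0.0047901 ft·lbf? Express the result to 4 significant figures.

1 foot-pound = 8.46235 × 10^12 megaelectronvolts.
So 0.0047901 × 8.46235 × 10^12 ≈ 4.054 × 10^10 MeV.

4.054 × 10^10 MeV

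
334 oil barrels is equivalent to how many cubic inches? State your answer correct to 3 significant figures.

3.24e+6 cubic inches

1 bbl = 9702.00 in³.
Then 334 × 9702.00 ≈ 3.24e+6 in³.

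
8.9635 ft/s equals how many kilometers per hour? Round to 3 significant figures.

9.84 km/h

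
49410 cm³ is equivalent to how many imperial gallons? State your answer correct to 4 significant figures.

10.87 imp gal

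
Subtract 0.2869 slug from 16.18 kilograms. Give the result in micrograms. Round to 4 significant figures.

1.199 × 10^10 μg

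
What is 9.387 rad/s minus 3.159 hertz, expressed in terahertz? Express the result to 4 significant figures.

9.387 rad/s = 1.49399 × 10^-12 THz and 3.159 Hz = 3.15900 × 10^-12 THz.
1.49399 × 10^-12 − 3.15900 × 10^-12 ≈ -1.665 × 10^-12 THz.

-1.665 × 10^-12 THz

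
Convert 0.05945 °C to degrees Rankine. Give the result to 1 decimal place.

°R = (°C + 273.15) × 9/5.
Applying the formula gives 491.8 °R.

491.8 degrees Rankine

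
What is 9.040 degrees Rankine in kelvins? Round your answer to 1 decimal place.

5.0 kelvins

°R = K × 9/5.
Applying the formula gives 5.0 K.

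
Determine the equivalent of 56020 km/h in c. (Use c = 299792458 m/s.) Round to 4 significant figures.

1 km/h = 9.26567e-10 c.
Thus 56020 × 9.26567e-10 ≈ 5.191e-5 c.

5.191e-5 times the speed of light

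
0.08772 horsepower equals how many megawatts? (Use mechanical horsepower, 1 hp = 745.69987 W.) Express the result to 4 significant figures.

6.541 × 10^-5 MW

1 hp = 0.000745700 MW.
Then 0.08772 × 0.000745700 ≈ 6.541 × 10^-5 MW.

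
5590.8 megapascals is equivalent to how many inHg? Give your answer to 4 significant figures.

1.651e+6 inHg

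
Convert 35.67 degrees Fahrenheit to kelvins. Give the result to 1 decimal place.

275.2 kelvins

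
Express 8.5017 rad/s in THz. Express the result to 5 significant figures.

1.3531e-12 terahertz

1 rad/s = 1.59155e-13 terahertz.
Thus 8.5017 × 1.59155e-13 ≈ 1.3531e-12 THz.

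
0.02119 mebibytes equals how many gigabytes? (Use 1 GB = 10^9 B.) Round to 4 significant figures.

1 mebibyte = 0.00104858 GB.
Thus 0.02119 × 0.00104858 ≈ 2.222 × 10^-5 GB.

2.222 × 10^-5 GB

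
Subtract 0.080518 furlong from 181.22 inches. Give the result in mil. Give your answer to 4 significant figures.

181.22 in = 181220 mil and 0.080518 furlong = 637703 mil.
181220 − 637703 ≈ -456500 mil.

-456500 mil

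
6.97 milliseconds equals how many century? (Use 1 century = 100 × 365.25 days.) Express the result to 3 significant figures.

1 millisecond = 3.16881e-13 centuries.
Then 6.97 × 3.16881e-13 ≈ 2.21e-12 century.

2.21e-12 century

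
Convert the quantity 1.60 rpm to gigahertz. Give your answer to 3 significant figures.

1 revolution per minute = 1.66667e-11 gigahertz.
So 1.60 × 1.66667e-11 ≈ 2.67e-11 GHz.

2.67e-11 GHz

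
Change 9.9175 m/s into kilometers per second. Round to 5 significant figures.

1 meter per second = 0.00100000 km/s.
Then 9.9175 × 0.00100000 ≈ 0.0099175 km/s.

0.0099175 km/s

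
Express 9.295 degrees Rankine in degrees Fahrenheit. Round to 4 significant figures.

°R = °F + 459.67.
Applying the formula gives -450.4 °F.

-450.4 degrees Fahrenheit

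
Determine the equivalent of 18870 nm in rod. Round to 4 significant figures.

1 nm = 1.98839e-10 rod.
Then 18870 × 1.98839e-10 ≈ 3.752e-6 rod.

3.752e-6 rod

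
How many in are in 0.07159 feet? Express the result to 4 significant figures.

1 ft = 12.0000 in.
So 0.07159 × 12.0000 ≈ 0.8591 in.

0.8591 in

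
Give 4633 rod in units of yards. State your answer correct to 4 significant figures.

1 rod = 5.50000 yd.
4633 × 5.50000 ≈ 25480 yd.

25480 yards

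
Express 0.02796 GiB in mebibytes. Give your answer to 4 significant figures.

28.63 mebibytes

1 GiB = 1024.00 MiB.
0.02796 × 1024.00 ≈ 28.63 MiB.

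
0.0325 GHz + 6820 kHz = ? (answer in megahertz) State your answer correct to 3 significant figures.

0.0325 GHz = 32.5000 MHz and 6820 kHz = 6.82000 MHz.
32.5000 + 6.82000 ≈ 39.3 MHz.

39.3 megahertz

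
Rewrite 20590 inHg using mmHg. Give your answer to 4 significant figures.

523000 mmHg

1 inHg = 25.4000 mmHg.
Then 20590 × 25.4000 ≈ 523000 mmHg.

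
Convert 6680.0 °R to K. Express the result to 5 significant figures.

°R = K × 9/5.
Applying the formula gives 3711.1 K.

3711.1 K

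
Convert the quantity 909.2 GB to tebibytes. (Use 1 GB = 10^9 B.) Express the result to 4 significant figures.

1 gigabyte = 0.000909495 TiB.
So 909.2 × 0.000909495 ≈ 0.8269 TiB.

0.8269 TiB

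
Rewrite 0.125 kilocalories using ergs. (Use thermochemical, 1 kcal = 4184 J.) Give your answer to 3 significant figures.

1 kcal = 4.18400e+10 ergs.
So 0.125 × 4.18400e+10 ≈ 5.23e+9 erg.

5.23e+9 ergs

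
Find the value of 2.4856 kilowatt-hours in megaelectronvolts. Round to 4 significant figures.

1 kWh = 2.24694e+19 megaelectronvolts.
2.4856 × 2.24694e+19 ≈ 5.585e+19 MeV.

5.585e+19 MeV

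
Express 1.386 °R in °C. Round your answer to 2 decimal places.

-272.38 °C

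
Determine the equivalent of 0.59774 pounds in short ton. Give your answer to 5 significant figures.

1 pound = 0.000500000 short ton.
Then 0.59774 × 0.000500000 ≈ 0.00029887 short ton.

0.00029887 short ton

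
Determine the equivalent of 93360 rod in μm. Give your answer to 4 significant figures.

4.695e+11 micrometers

1 rod = 5.02920e+6 micrometers.
93360 × 5.02920e+6 ≈ 4.695e+11 μm.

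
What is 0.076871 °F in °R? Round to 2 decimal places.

°R = °F + 459.67.
Applying the formula gives 459.75 °R.

459.75 °R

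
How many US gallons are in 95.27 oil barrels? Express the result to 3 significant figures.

4000 US gal

1 bbl = 42.0000 US gal.
95.27 × 42.0000 ≈ 4000 US gal.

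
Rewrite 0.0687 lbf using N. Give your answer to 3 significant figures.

0.306 N

1 pound-force = 4.44822 N.
So 0.0687 × 4.44822 ≈ 0.306 N.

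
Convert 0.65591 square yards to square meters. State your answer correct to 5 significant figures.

0.54842 m²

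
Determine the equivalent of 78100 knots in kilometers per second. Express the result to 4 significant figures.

1 kn = 0.000514444 kilometers per second.
78100 × 0.000514444 ≈ 40.18 km/s.

40.18 kilometers per second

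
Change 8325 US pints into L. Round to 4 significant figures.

3939 liters

1 US pint = 0.473176 liters.
Thus 8325 × 0.473176 ≈ 3939 L.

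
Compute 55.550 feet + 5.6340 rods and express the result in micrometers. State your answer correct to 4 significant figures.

4.527e+7 micrometers

55.550 ft = 1.69316e+7 μm and 5.6340 rod = 2.83345e+7 μm.
1.69316e+7 + 2.83345e+7 ≈ 4.527e+7 μm.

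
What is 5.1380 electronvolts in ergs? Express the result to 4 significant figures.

8.232e-12 ergs

1 electronvolt = 1.60218e-12 erg.
5.1380 × 1.60218e-12 ≈ 8.232e-12 erg.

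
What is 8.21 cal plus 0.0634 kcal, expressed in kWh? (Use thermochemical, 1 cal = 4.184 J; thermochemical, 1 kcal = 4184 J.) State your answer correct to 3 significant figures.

8.32e-5 kilowatt-hours

8.21 cal = 9.54184e-6 kWh and 0.0634 kcal = 7.36849e-5 kWh.
9.54184e-6 + 7.36849e-5 ≈ 8.32e-5 kWh.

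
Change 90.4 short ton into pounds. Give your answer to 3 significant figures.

181000 lb

1 short ton = 2000.00 pounds.
90.4 × 2000.00 ≈ 181000 lb.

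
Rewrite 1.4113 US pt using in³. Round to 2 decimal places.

40.75 in³

1 US pt = 28.8750 in³.
1.4113 × 28.8750 ≈ 40.75 in³.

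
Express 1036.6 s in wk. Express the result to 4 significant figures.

1 second = 1.65344 × 10^-6 wk.
Then 1036.6 × 1.65344 × 10^-6 ≈ 0.001714 wk.

0.001714 weeks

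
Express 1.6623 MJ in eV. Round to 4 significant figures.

1.038e+25 eV

1 MJ = 6.24151e+24 electronvolts.
Then 1.6623 × 6.24151e+24 ≈ 1.038e+25 eV.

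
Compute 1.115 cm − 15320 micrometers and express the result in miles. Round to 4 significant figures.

-2.591 × 10^-6 mi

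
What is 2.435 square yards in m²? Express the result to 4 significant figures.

2.036 square meters

1 square yard = 0.836127 m².
2.435 × 0.836127 ≈ 2.036 m².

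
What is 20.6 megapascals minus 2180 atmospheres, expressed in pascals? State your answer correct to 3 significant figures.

-2.00 × 10^8 pascals

20.6 MPa = 2.060000 × 10^7 Pa and 2180 atm = 2.208885 × 10^8 Pa.
2.060000 × 10^7 − 2.208885 × 10^8 ≈ -2.00 × 10^8 Pa.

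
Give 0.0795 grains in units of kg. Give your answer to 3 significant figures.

5.15 × 10^-6 kilograms

1 gr = 6.47989 × 10^-5 kg.
So 0.0795 × 6.47989 × 10^-5 ≈ 5.15 × 10^-6 kg.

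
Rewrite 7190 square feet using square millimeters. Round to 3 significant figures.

6.68e+8 mm²

1 ft² = 92903.0 square millimeters.
Thus 7190 × 92903.0 ≈ 6.68e+8 mm².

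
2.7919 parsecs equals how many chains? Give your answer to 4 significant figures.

4.282e+15 chain

1 parsec = 1.53388e+15 chains.
2.7919 × 1.53388e+15 ≈ 4.282e+15 chain.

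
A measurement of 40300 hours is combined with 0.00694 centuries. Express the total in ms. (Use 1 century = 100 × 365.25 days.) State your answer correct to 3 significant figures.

1.67e+11 milliseconds

40300 h = 1.45080e+11 ms and 0.00694 century = 2.19010e+10 ms.
1.45080e+11 + 2.19010e+10 ≈ 1.67e+11 ms.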